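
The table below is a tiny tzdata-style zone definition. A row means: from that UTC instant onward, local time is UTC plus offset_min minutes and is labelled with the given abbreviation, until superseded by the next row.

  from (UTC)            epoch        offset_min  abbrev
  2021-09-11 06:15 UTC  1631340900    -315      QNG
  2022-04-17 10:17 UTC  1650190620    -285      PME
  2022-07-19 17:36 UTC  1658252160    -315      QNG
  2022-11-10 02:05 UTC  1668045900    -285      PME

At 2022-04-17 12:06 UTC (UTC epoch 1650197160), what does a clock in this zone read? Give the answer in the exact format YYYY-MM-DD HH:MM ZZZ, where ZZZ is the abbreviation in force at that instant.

2022-04-17 07:21 PME

Query: 2022-04-17 12:06 UTC
Rule 2/4 (PME, -04:45): 2022-04-17 10:17 UTC ≤ query < 2022-07-19 17:36 UTC
12·60 + 6 - 285 = 441 min
441 = 0·1440 + 441; 441 = 7·60 + 21 → 07:21, same day
→ 2022-04-17 07:21 PME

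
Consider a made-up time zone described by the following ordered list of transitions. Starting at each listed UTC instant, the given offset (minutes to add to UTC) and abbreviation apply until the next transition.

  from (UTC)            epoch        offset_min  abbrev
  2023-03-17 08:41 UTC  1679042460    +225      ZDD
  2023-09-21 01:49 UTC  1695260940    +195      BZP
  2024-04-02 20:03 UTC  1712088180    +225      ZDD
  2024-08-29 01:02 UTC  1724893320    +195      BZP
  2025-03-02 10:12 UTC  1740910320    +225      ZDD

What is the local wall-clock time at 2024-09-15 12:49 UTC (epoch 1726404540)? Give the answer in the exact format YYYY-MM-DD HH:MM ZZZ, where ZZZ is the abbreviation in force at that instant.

2024-09-15 16:04 BZP

Query: 2024-09-15 12:49 UTC
Rule 4/5 (BZP, +03:15): 2024-08-29 01:02 UTC ≤ query < 2025-03-02 10:12 UTC
12·60 + 49 + 195 = 964 min
964 = 0·1440 + 964; 964 = 16·60 + 4 → 16:04, same day
→ 2024-09-15 16:04 BZP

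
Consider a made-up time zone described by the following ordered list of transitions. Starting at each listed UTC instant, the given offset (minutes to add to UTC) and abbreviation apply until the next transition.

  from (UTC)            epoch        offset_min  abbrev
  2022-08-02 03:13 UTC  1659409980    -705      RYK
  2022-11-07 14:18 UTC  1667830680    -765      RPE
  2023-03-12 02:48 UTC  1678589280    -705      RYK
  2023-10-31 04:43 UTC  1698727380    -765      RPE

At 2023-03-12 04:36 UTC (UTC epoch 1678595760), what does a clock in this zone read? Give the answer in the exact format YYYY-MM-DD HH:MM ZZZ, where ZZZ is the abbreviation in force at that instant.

2023-03-11 16:51 RYK

Query: 2023-03-12 04:36 UTC
Rule 3/4 (RYK, -11:45): 2023-03-12 02:48 UTC ≤ query < 2023-10-31 04:43 UTC
4·60 + 36 - 705 = -429 min
-429 = -1·1440 + 1011; 1011 = 16·60 + 51 → 16:51, 2023-03-12 - 1 day = 2023-03-11
→ 2023-03-11 16:51 RYK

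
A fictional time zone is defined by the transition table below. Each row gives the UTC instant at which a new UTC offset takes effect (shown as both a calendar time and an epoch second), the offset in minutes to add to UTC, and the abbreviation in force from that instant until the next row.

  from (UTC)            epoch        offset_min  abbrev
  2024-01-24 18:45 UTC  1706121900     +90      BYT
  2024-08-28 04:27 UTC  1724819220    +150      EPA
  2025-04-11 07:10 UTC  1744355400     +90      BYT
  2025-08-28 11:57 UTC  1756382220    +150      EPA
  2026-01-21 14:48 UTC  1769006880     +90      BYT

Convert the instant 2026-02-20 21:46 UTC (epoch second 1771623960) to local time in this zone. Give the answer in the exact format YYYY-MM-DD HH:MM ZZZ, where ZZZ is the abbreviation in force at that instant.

Query: 2026-02-20 21:46 UTC
Rule 5/5 (BYT, +01:30): 2026-01-21 14:48 UTC ≤ query < +∞
21·60 + 46 + 90 = 1396 min
1396 = 0·1440 + 1396; 1396 = 23·60 + 16 → 23:16, same day
→ 2026-02-20 23:16 BYT

2026-02-20 23:16 BYT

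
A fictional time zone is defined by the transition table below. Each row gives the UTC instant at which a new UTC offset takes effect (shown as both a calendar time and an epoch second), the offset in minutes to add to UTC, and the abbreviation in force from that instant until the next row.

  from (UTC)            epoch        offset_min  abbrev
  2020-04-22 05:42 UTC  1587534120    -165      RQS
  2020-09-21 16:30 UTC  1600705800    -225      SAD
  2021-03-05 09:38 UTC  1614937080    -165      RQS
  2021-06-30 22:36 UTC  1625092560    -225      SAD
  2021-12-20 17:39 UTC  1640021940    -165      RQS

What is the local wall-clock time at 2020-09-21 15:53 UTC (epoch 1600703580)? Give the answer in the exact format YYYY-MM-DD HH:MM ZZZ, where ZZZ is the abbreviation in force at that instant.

2020-09-21 13:08 RQS

Query: 2020-09-21 15:53 UTC
Rule 1/5 (RQS, -02:45): 2020-04-22 05:42 UTC ≤ query < 2020-09-21 16:30 UTC
15·60 + 53 - 165 = 788 min
788 = 0·1440 + 788; 788 = 13·60 + 8 → 13:08, same day
→ 2020-09-21 13:08 RQS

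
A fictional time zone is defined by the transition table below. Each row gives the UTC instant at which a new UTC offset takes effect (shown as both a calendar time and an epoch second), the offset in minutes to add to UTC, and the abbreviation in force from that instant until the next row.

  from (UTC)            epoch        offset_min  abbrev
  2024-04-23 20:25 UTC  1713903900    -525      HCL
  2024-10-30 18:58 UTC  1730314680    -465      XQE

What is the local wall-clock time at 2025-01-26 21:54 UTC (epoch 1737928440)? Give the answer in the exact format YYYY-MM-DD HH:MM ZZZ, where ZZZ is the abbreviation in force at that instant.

2025-01-26 14:09 XQE

Query: 2025-01-26 21:54 UTC
Rule 2/2 (XQE, -07:45): 2024-10-30 18:58 UTC ≤ query < +∞
21·60 + 54 - 465 = 849 min
849 = 0·1440 + 849; 849 = 14·60 + 9 → 14:09, same day
→ 2025-01-26 14:09 XQE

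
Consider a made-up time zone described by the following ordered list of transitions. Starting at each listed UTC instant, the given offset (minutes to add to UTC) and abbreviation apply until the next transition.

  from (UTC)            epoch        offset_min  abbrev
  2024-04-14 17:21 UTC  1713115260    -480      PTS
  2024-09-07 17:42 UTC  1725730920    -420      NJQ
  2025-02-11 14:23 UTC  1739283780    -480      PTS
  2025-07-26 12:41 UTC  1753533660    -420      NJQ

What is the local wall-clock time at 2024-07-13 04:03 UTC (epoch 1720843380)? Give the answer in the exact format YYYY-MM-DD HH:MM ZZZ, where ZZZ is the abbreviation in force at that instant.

2024-07-12 20:03 PTS

Query: 2024-07-13 04:03 UTC
Rule 1/4 (PTS, -08:00): 2024-04-14 17:21 UTC ≤ query < 2024-09-07 17:42 UTC
4·60 + 3 - 480 = -237 min
-237 = -1·1440 + 1203; 1203 = 20·60 + 3 → 20:03, 2024-07-13 - 1 day = 2024-07-12
→ 2024-07-12 20:03 PTS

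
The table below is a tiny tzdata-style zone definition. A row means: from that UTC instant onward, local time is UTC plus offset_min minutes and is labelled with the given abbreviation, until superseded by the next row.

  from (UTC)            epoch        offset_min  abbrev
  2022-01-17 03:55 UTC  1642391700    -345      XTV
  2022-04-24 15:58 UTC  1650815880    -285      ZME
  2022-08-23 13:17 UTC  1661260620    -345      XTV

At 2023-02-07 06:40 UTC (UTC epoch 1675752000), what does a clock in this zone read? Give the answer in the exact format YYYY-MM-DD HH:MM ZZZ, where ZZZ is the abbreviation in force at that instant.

2023-02-07 00:55 XTV

Query: 2023-02-07 06:40 UTC
Rule 3/3 (XTV, -05:45): 2022-08-23 13:17 UTC ≤ query < +∞
6·60 + 40 - 345 = 55 min
55 = 0·1440 + 55; 55 = 0·60 + 55 → 00:55, same day
→ 2023-02-07 00:55 XTV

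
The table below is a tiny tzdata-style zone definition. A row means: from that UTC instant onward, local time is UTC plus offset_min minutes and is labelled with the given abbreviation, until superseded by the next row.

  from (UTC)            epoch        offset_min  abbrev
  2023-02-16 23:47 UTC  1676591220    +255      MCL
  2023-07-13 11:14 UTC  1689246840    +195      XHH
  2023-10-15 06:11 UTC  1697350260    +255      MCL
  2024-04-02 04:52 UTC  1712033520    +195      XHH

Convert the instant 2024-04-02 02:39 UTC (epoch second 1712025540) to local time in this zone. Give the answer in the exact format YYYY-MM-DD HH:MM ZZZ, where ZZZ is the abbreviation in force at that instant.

2024-04-02 06:54 MCL

Query: 2024-04-02 02:39 UTC
Rule 3/4 (MCL, +04:15): 2023-10-15 06:11 UTC ≤ query < 2024-04-02 04:52 UTC
2·60 + 39 + 255 = 414 min
414 = 0·1440 + 414; 414 = 6·60 + 54 → 06:54, same day
→ 2024-04-02 06:54 MCL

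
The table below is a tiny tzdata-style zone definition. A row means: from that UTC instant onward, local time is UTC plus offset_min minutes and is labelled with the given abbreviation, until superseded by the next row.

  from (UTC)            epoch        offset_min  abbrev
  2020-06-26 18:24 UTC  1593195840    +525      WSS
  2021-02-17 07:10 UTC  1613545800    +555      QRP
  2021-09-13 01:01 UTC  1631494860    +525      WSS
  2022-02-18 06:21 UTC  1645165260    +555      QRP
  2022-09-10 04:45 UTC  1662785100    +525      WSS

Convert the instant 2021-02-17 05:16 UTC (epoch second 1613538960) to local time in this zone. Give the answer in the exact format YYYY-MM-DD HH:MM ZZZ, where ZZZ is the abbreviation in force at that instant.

Query: 2021-02-17 05:16 UTC
Rule 1/5 (WSS, +08:45): 2020-06-26 18:24 UTC ≤ query < 2021-02-17 07:10 UTC
5·60 + 16 + 525 = 841 min
841 = 0·1440 + 841; 841 = 14·60 + 1 → 14:01, same day
→ 2021-02-17 14:01 WSS

2021-02-17 14:01 WSS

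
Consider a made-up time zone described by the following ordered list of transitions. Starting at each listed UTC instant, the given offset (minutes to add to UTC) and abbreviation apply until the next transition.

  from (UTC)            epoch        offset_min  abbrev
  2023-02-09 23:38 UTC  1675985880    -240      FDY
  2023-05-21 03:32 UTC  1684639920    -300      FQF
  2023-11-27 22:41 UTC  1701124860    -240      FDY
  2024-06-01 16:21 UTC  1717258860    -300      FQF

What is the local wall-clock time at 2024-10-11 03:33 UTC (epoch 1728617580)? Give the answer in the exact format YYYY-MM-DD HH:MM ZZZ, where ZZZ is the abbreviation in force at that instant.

2024-10-10 22:33 FQF

Query: 2024-10-11 03:33 UTC
Rule 4/4 (FQF, -05:00): 2024-06-01 16:21 UTC ≤ query < +∞
3·60 + 33 - 300 = -87 min
-87 = -1·1440 + 1353; 1353 = 22·60 + 33 → 22:33, 2024-10-11 - 1 day = 2024-10-10
→ 2024-10-10 22:33 FQF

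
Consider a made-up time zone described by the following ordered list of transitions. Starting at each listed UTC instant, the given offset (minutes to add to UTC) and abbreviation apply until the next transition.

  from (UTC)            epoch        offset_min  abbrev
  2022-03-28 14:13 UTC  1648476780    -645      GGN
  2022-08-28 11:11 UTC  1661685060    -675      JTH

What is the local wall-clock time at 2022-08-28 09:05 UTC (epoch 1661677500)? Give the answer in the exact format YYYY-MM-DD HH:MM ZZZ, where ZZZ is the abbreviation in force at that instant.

2022-08-27 22:20 GGN

Query: 2022-08-28 09:05 UTC
Rule 1/2 (GGN, -10:45): 2022-03-28 14:13 UTC ≤ query < 2022-08-28 11:11 UTC
9·60 + 5 - 645 = -100 min
-100 = -1·1440 + 1340; 1340 = 22·60 + 20 → 22:20, 2022-08-28 - 1 day = 2022-08-27
→ 2022-08-27 22:20 GGN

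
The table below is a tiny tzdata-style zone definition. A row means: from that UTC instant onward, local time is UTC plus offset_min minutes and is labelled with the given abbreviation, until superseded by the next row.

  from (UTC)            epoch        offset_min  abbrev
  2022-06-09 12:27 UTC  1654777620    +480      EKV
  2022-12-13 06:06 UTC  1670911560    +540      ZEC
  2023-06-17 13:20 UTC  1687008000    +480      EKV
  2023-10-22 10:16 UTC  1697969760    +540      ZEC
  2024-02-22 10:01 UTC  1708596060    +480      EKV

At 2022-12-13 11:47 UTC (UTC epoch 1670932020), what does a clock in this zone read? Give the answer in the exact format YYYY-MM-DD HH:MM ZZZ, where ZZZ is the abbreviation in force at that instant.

Query: 2022-12-13 11:47 UTC
Rule 2/5 (ZEC, +09:00): 2022-12-13 06:06 UTC ≤ query < 2023-06-17 13:20 UTC
11·60 + 47 + 540 = 1247 min
1247 = 0·1440 + 1247; 1247 = 20·60 + 47 → 20:47, same day
→ 2022-12-13 20:47 ZEC

2022-12-13 20:47 ZEC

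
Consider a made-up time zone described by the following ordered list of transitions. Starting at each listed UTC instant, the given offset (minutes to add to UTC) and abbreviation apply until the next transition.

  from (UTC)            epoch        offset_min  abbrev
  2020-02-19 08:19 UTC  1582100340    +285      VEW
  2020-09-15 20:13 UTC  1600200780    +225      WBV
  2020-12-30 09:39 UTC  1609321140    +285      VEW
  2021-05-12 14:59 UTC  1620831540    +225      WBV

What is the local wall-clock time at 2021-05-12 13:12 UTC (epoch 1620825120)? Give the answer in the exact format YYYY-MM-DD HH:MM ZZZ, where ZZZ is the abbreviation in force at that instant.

Query: 2021-05-12 13:12 UTC
Rule 3/4 (VEW, +04:45): 2020-12-30 09:39 UTC ≤ query < 2021-05-12 14:59 UTC
13·60 + 12 + 285 = 1077 min
1077 = 0·1440 + 1077; 1077 = 17·60 + 57 → 17:57, same day
→ 2021-05-12 17:57 VEW

2021-05-12 17:57 VEW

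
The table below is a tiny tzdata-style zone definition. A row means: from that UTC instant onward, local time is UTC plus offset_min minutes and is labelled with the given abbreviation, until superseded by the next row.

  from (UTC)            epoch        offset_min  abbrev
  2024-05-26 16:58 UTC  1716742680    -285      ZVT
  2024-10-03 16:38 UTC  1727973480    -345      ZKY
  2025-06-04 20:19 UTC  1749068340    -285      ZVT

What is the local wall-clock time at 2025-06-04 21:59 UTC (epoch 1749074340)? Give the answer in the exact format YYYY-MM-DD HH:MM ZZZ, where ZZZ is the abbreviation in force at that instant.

Query: 2025-06-04 21:59 UTC
Rule 3/3 (ZVT, -04:45): 2025-06-04 20:19 UTC ≤ query < +∞
21·60 + 59 - 285 = 1034 min
1034 = 0·1440 + 1034; 1034 = 17·60 + 14 → 17:14, same day
→ 2025-06-04 17:14 ZVT

2025-06-04 17:14 ZVT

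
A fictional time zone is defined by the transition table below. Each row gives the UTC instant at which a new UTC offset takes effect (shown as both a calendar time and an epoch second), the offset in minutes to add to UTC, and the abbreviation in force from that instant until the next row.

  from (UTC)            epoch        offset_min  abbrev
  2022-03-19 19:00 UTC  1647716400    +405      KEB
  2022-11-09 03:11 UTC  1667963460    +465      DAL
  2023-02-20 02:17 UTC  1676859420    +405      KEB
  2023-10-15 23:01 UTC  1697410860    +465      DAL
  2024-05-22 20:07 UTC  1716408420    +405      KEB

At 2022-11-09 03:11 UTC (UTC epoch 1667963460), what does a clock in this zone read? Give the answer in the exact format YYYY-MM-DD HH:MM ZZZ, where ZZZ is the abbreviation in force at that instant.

Query: 2022-11-09 03:11 UTC
Rule 2/5 (DAL, +07:45): 2022-11-09 03:11 UTC ≤ query < 2023-02-20 02:17 UTC
3·60 + 11 + 465 = 656 min
656 = 0·1440 + 656; 656 = 10·60 + 56 → 10:56, same day
→ 2022-11-09 10:56 DAL

2022-11-09 10:56 DAL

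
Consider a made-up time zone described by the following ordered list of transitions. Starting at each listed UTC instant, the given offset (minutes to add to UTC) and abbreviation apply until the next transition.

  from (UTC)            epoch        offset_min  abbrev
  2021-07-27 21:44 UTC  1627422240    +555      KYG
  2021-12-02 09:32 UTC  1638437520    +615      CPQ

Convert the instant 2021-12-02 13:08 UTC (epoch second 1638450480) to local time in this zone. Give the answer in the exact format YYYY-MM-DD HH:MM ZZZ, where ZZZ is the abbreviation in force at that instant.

Query: 2021-12-02 13:08 UTC
Rule 2/2 (CPQ, +10:15): 2021-12-02 09:32 UTC ≤ query < +∞
13·60 + 8 + 615 = 1403 min
1403 = 0·1440 + 1403; 1403 = 23·60 + 23 → 23:23, same day
→ 2021-12-02 23:23 CPQ

2021-12-02 23:23 CPQ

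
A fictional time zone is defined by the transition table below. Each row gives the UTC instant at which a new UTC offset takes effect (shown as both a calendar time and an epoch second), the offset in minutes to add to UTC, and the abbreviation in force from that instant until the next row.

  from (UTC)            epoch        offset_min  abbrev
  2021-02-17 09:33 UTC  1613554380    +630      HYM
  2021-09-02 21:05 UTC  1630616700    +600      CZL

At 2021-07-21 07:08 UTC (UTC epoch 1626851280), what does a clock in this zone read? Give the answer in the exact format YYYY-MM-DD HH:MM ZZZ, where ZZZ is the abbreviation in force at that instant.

Query: 2021-07-21 07:08 UTC
Rule 1/2 (HYM, +10:30): 2021-02-17 09:33 UTC ≤ query < 2021-09-02 21:05 UTC
7·60 + 8 + 630 = 1058 min
1058 = 0·1440 + 1058; 1058 = 17·60 + 38 → 17:38, same day
→ 2021-07-21 17:38 HYM

2021-07-21 17:38 HYM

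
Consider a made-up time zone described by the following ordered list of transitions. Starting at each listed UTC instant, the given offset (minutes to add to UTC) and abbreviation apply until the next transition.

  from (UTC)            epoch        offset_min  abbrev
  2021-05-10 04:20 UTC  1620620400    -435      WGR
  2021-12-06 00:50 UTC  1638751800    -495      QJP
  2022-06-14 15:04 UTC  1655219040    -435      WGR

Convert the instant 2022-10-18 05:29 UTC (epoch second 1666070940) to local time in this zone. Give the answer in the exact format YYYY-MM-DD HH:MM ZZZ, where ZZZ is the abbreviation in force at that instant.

Query: 2022-10-18 05:29 UTC
Rule 3/3 (WGR, -07:15): 2022-06-14 15:04 UTC ≤ query < +∞
5·60 + 29 - 435 = -106 min
-106 = -1·1440 + 1334; 1334 = 22·60 + 14 → 22:14, 2022-10-18 - 1 day = 2022-10-17
→ 2022-10-17 22:14 WGR

2022-10-17 22:14 WGR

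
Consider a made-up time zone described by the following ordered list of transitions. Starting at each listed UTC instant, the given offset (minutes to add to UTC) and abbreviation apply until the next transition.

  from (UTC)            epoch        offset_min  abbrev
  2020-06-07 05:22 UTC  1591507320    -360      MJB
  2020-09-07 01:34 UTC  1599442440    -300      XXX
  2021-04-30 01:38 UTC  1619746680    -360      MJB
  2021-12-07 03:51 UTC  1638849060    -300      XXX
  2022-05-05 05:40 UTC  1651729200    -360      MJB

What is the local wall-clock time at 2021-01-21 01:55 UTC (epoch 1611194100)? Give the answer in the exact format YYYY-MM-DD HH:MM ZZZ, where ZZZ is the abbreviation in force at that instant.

2021-01-20 20:55 XXX

Query: 2021-01-21 01:55 UTC
Rule 2/5 (XXX, -05:00): 2020-09-07 01:34 UTC ≤ query < 2021-04-30 01:38 UTC
1·60 + 55 - 300 = -185 min
-185 = -1·1440 + 1255; 1255 = 20·60 + 55 → 20:55, 2021-01-21 - 1 day = 2021-01-20
→ 2021-01-20 20:55 XXX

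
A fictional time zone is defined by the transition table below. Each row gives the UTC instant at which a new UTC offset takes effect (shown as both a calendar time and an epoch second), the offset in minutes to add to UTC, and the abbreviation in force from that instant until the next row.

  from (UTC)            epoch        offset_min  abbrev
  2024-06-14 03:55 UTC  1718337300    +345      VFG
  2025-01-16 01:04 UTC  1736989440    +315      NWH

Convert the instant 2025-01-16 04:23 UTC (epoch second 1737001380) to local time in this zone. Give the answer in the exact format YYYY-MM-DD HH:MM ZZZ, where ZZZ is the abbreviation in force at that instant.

Query: 2025-01-16 04:23 UTC
Rule 2/2 (NWH, +05:15): 2025-01-16 01:04 UTC ≤ query < +∞
4·60 + 23 + 315 = 578 min
578 = 0·1440 + 578; 578 = 9·60 + 38 → 09:38, same day
→ 2025-01-16 09:38 NWH

2025-01-16 09:38 NWH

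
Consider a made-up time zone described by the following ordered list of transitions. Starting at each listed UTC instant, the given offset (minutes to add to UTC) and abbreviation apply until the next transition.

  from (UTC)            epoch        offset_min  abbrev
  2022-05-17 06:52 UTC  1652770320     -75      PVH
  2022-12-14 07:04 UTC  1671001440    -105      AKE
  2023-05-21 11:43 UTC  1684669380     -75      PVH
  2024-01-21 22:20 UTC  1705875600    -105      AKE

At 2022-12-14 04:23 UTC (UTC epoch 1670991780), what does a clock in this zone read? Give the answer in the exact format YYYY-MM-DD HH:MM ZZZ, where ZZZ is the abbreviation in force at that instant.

2022-12-14 03:08 PVH

Query: 2022-12-14 04:23 UTC
Rule 1/4 (PVH, -01:15): 2022-05-17 06:52 UTC ≤ query < 2022-12-14 07:04 UTC
4·60 + 23 - 75 = 188 min
188 = 0·1440 + 188; 188 = 3·60 + 8 → 03:08, same day
→ 2022-12-14 03:08 PVH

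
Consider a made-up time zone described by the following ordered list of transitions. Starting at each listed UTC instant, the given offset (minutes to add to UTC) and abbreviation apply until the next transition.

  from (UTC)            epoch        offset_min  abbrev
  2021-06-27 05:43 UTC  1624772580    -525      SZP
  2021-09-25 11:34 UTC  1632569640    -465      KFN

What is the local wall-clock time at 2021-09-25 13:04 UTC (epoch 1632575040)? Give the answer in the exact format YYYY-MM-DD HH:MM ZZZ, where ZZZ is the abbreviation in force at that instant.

Query: 2021-09-25 13:04 UTC
Rule 2/2 (KFN, -07:45): 2021-09-25 11:34 UTC ≤ query < +∞
13·60 + 4 - 465 = 319 min
319 = 0·1440 + 319; 319 = 5·60 + 19 → 05:19, same day
→ 2021-09-25 05:19 KFN

2021-09-25 05:19 KFN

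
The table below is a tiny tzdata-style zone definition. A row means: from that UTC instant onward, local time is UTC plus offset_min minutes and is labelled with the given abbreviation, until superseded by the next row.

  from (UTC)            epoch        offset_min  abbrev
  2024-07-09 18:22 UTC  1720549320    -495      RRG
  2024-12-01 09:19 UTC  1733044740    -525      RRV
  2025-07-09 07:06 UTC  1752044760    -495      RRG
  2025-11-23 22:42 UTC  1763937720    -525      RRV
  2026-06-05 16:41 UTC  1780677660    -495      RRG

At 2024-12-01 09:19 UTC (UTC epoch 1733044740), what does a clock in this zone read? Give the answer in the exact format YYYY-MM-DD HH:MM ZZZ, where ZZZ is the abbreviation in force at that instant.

Query: 2024-12-01 09:19 UTC
Rule 2/5 (RRV, -08:45): 2024-12-01 09:19 UTC ≤ query < 2025-07-09 07:06 UTC
9·60 + 19 - 525 = 34 min
34 = 0·1440 + 34; 34 = 0·60 + 34 → 00:34, same day
→ 2024-12-01 00:34 RRV

2024-12-01 00:34 RRV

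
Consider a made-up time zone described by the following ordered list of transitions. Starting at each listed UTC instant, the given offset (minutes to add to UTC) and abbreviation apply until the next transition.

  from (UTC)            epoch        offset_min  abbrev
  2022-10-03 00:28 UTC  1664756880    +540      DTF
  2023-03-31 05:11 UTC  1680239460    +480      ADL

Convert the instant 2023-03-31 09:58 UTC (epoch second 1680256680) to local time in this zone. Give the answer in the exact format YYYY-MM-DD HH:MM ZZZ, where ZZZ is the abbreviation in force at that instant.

Query: 2023-03-31 09:58 UTC
Rule 2/2 (ADL, +08:00): 2023-03-31 05:11 UTC ≤ query < +∞
9·60 + 58 + 480 = 1078 min
1078 = 0·1440 + 1078; 1078 = 17·60 + 58 → 17:58, same day
→ 2023-03-31 17:58 ADL

2023-03-31 17:58 ADL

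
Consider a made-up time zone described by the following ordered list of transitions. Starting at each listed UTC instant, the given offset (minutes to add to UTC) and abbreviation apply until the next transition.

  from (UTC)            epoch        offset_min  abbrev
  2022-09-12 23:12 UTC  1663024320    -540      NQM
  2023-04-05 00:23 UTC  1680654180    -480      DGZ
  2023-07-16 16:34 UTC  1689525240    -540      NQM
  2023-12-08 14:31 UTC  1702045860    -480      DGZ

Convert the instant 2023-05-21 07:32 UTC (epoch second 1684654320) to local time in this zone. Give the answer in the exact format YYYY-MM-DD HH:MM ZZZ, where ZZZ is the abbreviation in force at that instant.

2023-05-20 23:32 DGZ

Query: 2023-05-21 07:32 UTC
Rule 2/4 (DGZ, -08:00): 2023-04-05 00:23 UTC ≤ query < 2023-07-16 16:34 UTC
7·60 + 32 - 480 = -28 min
-28 = -1·1440 + 1412; 1412 = 23·60 + 32 → 23:32, 2023-05-21 - 1 day = 2023-05-20
→ 2023-05-20 23:32 DGZ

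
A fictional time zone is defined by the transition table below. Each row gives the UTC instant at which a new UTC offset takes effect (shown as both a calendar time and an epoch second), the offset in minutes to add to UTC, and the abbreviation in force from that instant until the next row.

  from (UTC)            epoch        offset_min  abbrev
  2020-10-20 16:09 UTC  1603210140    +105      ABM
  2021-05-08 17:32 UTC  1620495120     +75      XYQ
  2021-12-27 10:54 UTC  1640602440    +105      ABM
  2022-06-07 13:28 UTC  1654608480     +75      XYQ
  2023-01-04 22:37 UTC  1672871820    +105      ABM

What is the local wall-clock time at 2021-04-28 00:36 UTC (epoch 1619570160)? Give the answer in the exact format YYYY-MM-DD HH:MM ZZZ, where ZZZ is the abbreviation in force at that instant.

2021-04-28 02:21 ABM

Query: 2021-04-28 00:36 UTC
Rule 1/5 (ABM, +01:45): 2020-10-20 16:09 UTC ≤ query < 2021-05-08 17:32 UTC
0·60 + 36 + 105 = 141 min
141 = 0·1440 + 141; 141 = 2·60 + 21 → 02:21, same day
→ 2021-04-28 02:21 ABM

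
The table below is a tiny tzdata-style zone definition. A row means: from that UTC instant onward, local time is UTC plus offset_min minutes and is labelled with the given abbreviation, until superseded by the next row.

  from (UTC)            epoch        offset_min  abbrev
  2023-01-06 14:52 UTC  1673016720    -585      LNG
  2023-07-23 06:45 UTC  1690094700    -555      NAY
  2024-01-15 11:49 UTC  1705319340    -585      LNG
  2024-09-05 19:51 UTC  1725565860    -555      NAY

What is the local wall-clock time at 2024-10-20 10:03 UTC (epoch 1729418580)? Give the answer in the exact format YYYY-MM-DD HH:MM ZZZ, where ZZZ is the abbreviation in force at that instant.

Query: 2024-10-20 10:03 UTC
Rule 4/4 (NAY, -09:15): 2024-09-05 19:51 UTC ≤ query < +∞
10·60 + 3 - 555 = 48 min
48 = 0·1440 + 48; 48 = 0·60 + 48 → 00:48, same day
→ 2024-10-20 00:48 NAY

2024-10-20 00:48 NAY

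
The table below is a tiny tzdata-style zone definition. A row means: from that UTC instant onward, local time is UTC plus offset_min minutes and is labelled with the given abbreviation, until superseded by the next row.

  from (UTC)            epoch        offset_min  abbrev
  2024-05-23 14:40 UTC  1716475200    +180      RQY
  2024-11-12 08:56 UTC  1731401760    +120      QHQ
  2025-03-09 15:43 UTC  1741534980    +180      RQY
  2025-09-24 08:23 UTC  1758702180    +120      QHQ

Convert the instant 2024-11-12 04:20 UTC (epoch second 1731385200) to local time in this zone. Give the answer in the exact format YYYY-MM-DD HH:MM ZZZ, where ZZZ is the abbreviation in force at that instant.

Query: 2024-11-12 04:20 UTC
Rule 1/4 (RQY, +03:00): 2024-05-23 14:40 UTC ≤ query < 2024-11-12 08:56 UTC
4·60 + 20 + 180 = 440 min
440 = 0·1440 + 440; 440 = 7·60 + 20 → 07:20, same day
→ 2024-11-12 07:20 RQY

2024-11-12 07:20 RQY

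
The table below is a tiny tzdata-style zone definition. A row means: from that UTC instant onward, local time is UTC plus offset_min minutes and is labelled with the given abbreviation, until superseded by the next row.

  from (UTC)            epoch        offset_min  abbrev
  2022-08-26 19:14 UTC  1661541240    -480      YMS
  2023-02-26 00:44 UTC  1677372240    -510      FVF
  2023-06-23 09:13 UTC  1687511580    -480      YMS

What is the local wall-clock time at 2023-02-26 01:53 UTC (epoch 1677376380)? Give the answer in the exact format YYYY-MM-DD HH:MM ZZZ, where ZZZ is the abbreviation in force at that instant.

2023-02-25 17:23 FVF

Query: 2023-02-26 01:53 UTC
Rule 2/3 (FVF, -08:30): 2023-02-26 00:44 UTC ≤ query < 2023-06-23 09:13 UTC
1·60 + 53 - 510 = -397 min
-397 = -1·1440 + 1043; 1043 = 17·60 + 23 → 17:23, 2023-02-26 - 1 day = 2023-02-25
→ 2023-02-25 17:23 FVF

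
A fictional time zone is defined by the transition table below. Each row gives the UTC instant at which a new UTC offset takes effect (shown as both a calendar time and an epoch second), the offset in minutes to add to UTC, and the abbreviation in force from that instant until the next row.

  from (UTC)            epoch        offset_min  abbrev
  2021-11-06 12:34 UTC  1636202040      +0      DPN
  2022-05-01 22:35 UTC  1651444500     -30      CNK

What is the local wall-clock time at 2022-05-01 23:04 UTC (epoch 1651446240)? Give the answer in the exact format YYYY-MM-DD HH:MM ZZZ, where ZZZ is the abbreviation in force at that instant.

2022-05-01 22:34 CNK

Query: 2022-05-01 23:04 UTC
Rule 2/2 (CNK, -00:30): 2022-05-01 22:35 UTC ≤ query < +∞
23·60 + 4 - 30 = 1354 min
1354 = 0·1440 + 1354; 1354 = 22·60 + 34 → 22:34, same day
→ 2022-05-01 22:34 CNK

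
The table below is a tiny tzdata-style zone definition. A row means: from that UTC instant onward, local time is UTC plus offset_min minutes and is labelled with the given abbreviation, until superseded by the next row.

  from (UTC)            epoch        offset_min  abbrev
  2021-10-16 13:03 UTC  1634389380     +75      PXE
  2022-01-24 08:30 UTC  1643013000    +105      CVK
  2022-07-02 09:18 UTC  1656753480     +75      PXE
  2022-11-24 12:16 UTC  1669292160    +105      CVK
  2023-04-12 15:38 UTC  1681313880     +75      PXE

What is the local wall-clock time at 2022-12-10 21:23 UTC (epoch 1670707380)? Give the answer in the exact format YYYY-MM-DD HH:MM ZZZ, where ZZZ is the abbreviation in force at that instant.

2022-12-10 23:08 CVK

Query: 2022-12-10 21:23 UTC
Rule 4/5 (CVK, +01:45): 2022-11-24 12:16 UTC ≤ query < 2023-04-12 15:38 UTC
21·60 + 23 + 105 = 1388 min
1388 = 0·1440 + 1388; 1388 = 23·60 + 8 → 23:08, same day
→ 2022-12-10 23:08 CVK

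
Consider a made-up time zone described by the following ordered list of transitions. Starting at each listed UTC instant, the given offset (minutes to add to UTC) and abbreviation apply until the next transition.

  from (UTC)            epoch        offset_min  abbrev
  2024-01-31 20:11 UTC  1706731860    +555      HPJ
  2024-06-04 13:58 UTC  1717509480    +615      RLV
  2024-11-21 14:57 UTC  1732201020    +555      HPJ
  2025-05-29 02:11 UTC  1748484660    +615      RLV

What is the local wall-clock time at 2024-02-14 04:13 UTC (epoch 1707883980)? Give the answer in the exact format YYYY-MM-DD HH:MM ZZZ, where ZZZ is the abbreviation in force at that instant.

2024-02-14 13:28 HPJ

Query: 2024-02-14 04:13 UTC
Rule 1/4 (HPJ, +09:15): 2024-01-31 20:11 UTC ≤ query < 2024-06-04 13:58 UTC
4·60 + 13 + 555 = 808 min
808 = 0·1440 + 808; 808 = 13·60 + 28 → 13:28, same day
→ 2024-02-14 13:28 HPJ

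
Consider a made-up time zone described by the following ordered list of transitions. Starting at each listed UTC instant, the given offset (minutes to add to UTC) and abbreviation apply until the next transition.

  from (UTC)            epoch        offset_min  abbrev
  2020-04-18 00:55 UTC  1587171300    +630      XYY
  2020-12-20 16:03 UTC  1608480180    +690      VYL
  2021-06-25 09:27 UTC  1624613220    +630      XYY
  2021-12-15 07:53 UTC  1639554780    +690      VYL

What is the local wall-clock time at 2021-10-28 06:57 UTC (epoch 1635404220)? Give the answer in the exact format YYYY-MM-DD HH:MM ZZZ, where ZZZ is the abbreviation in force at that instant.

2021-10-28 17:27 XYY

Query: 2021-10-28 06:57 UTC
Rule 3/4 (XYY, +10:30): 2021-06-25 09:27 UTC ≤ query < 2021-12-15 07:53 UTC
6·60 + 57 + 630 = 1047 min
1047 = 0·1440 + 1047; 1047 = 17·60 + 27 → 17:27, same day
→ 2021-10-28 17:27 XYY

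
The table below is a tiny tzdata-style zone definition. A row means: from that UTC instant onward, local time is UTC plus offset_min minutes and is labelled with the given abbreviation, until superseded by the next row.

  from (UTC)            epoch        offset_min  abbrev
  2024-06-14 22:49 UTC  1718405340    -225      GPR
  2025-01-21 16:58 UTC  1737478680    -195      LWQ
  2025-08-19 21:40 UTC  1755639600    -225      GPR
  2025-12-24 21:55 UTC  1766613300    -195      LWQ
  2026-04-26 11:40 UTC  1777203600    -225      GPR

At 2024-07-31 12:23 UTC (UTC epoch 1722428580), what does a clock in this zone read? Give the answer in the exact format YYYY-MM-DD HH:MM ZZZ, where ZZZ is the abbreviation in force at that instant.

Query: 2024-07-31 12:23 UTC
Rule 1/5 (GPR, -03:45): 2024-06-14 22:49 UTC ≤ query < 2025-01-21 16:58 UTC
12·60 + 23 - 225 = 518 min
518 = 0·1440 + 518; 518 = 8·60 + 38 → 08:38, same day
→ 2024-07-31 08:38 GPR

2024-07-31 08:38 GPR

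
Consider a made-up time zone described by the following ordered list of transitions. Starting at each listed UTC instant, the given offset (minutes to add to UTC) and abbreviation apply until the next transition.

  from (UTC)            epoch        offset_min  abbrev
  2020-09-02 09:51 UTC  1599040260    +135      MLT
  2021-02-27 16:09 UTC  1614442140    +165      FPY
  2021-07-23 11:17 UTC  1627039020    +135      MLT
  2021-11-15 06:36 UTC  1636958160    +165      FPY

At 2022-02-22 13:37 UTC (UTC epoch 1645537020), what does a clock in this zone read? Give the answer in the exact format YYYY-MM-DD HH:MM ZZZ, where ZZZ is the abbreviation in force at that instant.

Query: 2022-02-22 13:37 UTC
Rule 4/4 (FPY, +02:45): 2021-11-15 06:36 UTC ≤ query < +∞
13·60 + 37 + 165 = 982 min
982 = 0·1440 + 982; 982 = 16·60 + 22 → 16:22, same day
→ 2022-02-22 16:22 FPY

2022-02-22 16:22 FPY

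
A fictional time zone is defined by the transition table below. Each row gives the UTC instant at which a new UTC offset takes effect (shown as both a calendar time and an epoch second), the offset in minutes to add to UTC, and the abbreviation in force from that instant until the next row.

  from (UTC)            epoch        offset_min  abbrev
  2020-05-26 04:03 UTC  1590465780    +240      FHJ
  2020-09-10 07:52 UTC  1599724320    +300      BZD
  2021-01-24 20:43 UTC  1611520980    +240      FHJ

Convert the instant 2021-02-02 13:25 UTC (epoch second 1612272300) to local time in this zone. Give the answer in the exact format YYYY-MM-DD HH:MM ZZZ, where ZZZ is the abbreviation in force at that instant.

2021-02-02 17:25 FHJ

Query: 2021-02-02 13:25 UTC
Rule 3/3 (FHJ, +04:00): 2021-01-24 20:43 UTC ≤ query < +∞
13·60 + 25 + 240 = 1045 min
1045 = 0·1440 + 1045; 1045 = 17·60 + 25 → 17:25, same day
→ 2021-02-02 17:25 FHJ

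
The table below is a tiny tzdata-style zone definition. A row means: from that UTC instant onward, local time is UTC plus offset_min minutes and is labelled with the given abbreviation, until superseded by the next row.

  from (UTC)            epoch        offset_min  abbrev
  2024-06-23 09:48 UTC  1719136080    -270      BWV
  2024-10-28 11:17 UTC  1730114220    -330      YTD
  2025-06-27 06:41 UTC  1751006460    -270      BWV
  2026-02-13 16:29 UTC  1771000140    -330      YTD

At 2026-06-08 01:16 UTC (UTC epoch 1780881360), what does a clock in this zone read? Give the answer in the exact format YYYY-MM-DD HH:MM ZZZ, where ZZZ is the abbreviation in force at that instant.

Query: 2026-06-08 01:16 UTC
Rule 4/4 (YTD, -05:30): 2026-02-13 16:29 UTC ≤ query < +∞
1·60 + 16 - 330 = -254 min
-254 = -1·1440 + 1186; 1186 = 19·60 + 46 → 19:46, 2026-06-08 - 1 day = 2026-06-07
→ 2026-06-07 19:46 YTD

2026-06-07 19:46 YTD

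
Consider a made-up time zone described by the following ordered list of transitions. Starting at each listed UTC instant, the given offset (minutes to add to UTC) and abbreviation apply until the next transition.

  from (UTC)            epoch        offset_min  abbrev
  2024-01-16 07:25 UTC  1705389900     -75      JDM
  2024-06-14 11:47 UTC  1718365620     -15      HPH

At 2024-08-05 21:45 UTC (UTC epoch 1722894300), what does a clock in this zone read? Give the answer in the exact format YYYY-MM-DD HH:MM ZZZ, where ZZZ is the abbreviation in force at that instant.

2024-08-05 21:30 HPH

Query: 2024-08-05 21:45 UTC
Rule 2/2 (HPH, -00:15): 2024-06-14 11:47 UTC ≤ query < +∞
21·60 + 45 - 15 = 1290 min
1290 = 0·1440 + 1290; 1290 = 21·60 + 30 → 21:30, same day
→ 2024-08-05 21:30 HPH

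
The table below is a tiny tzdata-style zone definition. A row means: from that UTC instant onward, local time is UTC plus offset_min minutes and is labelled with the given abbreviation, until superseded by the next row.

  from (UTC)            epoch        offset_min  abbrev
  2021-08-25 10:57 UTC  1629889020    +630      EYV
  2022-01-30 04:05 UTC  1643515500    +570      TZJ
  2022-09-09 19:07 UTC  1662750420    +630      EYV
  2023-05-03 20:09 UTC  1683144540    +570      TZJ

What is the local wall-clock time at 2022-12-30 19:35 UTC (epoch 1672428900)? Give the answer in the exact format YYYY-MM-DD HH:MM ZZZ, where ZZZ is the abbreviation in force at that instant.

2022-12-31 06:05 EYV

Query: 2022-12-30 19:35 UTC
Rule 3/4 (EYV, +10:30): 2022-09-09 19:07 UTC ≤ query < 2023-05-03 20:09 UTC
19·60 + 35 + 630 = 1805 min
1805 = 1·1440 + 365; 365 = 6·60 + 5 → 06:05, 2022-12-30 + 1 day = 2022-12-31
→ 2022-12-31 06:05 EYV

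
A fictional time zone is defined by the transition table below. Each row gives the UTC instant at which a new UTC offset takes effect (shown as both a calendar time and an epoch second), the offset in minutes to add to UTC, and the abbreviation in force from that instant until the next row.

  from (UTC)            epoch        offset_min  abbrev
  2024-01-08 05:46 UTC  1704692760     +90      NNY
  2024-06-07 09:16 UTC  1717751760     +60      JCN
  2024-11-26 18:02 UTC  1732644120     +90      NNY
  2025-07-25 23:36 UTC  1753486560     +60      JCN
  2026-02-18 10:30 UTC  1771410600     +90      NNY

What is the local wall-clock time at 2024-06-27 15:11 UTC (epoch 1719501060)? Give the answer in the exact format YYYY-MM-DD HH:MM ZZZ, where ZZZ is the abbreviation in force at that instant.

2024-06-27 16:11 JCN

Query: 2024-06-27 15:11 UTC
Rule 2/5 (JCN, +01:00): 2024-06-07 09:16 UTC ≤ query < 2024-11-26 18:02 UTC
15·60 + 11 + 60 = 971 min
971 = 0·1440 + 971; 971 = 16·60 + 11 → 16:11, same day
→ 2024-06-27 16:11 JCN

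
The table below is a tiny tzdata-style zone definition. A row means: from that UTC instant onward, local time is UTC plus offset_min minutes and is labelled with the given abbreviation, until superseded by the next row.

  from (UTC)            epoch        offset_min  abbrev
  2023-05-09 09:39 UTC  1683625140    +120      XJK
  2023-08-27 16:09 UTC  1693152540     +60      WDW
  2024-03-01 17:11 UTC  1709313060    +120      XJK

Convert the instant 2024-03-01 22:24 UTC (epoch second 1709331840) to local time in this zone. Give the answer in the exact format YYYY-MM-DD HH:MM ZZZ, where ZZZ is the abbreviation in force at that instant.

2024-03-02 00:24 XJK

Query: 2024-03-01 22:24 UTC
Rule 3/3 (XJK, +02:00): 2024-03-01 17:11 UTC ≤ query < +∞
22·60 + 24 + 120 = 1464 min
1464 = 1·1440 + 24; 24 = 0·60 + 24 → 00:24, 2024-03-01 + 1 day = 2024-03-02
→ 2024-03-02 00:24 XJK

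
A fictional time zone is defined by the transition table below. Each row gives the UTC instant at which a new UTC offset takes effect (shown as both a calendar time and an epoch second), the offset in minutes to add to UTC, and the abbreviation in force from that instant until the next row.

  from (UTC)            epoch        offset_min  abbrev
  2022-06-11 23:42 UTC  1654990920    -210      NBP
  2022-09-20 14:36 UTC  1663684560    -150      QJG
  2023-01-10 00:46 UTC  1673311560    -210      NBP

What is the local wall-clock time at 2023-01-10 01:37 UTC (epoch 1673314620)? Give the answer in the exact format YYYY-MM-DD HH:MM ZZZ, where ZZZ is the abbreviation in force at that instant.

Query: 2023-01-10 01:37 UTC
Rule 3/3 (NBP, -03:30): 2023-01-10 00:46 UTC ≤ query < +∞
1·60 + 37 - 210 = -113 min
-113 = -1·1440 + 1327; 1327 = 22·60 + 7 → 22:07, 2023-01-10 - 1 day = 2023-01-09
→ 2023-01-09 22:07 NBP

2023-01-09 22:07 NBP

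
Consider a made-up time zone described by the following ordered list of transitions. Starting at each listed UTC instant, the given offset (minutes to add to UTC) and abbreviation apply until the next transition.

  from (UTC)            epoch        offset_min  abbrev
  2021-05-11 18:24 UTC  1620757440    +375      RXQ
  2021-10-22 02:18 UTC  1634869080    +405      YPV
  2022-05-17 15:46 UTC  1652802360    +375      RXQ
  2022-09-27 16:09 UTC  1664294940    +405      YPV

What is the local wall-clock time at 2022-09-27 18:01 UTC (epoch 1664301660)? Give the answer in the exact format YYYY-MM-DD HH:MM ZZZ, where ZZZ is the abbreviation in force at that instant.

Query: 2022-09-27 18:01 UTC
Rule 4/4 (YPV, +06:45): 2022-09-27 16:09 UTC ≤ query < +∞
18·60 + 1 + 405 = 1486 min
1486 = 1·1440 + 46; 46 = 0·60 + 46 → 00:46, 2022-09-27 + 1 day = 2022-09-28
→ 2022-09-28 00:46 YPV

2022-09-28 00:46 YPV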